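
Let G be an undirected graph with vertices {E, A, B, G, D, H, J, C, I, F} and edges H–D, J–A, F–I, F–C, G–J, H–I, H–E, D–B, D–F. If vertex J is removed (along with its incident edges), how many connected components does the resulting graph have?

With J gone, the remaining components are: {A}; {G}; {B, C, D, E, F, H, I}.
That is 3 components.

3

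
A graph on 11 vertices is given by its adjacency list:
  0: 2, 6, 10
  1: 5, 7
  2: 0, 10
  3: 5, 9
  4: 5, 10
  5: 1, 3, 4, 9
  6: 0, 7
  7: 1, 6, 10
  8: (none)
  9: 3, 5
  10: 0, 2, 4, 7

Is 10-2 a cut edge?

No

After removing 10-2, the path 10-0-2 still connects them, so the edge is not a bridge.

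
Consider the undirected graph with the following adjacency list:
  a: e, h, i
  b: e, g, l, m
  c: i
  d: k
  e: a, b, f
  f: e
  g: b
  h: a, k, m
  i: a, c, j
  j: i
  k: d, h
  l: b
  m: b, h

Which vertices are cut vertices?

Removing a increases the component count from 1 to 2, so a is a cut vertex.
Removing b increases the component count from 1 to 3, so b is a cut vertex.
Removing e increases the component count from 1 to 2, so e is a cut vertex.
Likewise h, i, k are cut vertices.
By contrast removing j leaves 1 component; it is not a cut vertex. No other vertex is a cut vertex either.

a, b, e, h, i, k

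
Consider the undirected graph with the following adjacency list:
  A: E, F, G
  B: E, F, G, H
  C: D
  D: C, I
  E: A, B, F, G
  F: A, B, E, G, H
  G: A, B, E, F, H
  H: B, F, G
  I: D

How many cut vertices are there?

1

Removing D increases the component count from 2 to 3, so D is a cut vertex.
By contrast removing F leaves 2 components; it is not a cut vertex. No other vertex is a cut vertex either.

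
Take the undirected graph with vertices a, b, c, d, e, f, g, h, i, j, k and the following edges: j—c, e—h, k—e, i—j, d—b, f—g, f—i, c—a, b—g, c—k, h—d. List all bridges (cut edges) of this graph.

The edges on the cycle f-i-j-c-k-e-h-d-b-g-f are not bridges since each lies on that cycle.
But removing a—c disconnects a from c — this is a bridge.

a-c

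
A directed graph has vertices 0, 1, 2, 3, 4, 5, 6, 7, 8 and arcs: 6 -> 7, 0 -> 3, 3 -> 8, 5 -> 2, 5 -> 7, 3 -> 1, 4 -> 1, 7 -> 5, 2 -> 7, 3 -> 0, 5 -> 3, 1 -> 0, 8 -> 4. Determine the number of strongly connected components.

{0, 1, 3, 4, 8} are all mutually reachable — one SCC of size 5.
{2, 5, 7} are all mutually reachable — one SCC of size 3.
{6} is an SCC by itself.
That gives 3 strongly connected components.

3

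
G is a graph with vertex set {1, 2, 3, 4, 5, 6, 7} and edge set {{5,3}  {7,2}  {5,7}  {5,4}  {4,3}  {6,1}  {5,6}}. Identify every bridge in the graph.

The edges on the cycle 5-4-3-5 are not bridges since each lies on that cycle.
But removing 7-2 disconnects 7 from 2; removing 6-1 disconnects 6 from 1; removing 5-6 disconnects 5 from 6; removing 5-7 disconnects 5 from 7 — these are bridges.

1-6, 2-7, 5-6, 5-7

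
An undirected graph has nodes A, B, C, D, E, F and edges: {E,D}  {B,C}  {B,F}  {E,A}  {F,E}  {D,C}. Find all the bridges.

The edges on the cycle B-F-E-D-C-B are not bridges since each lies on that cycle.
But removing E–A disconnects E from A — this is a bridge.

A-E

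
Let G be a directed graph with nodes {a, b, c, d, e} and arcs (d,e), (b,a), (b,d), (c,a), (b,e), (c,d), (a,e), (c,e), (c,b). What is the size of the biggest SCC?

1

{b} is an SCC by itself.
{e} is an SCC by itself.
{d} is an SCC by itself.
{a} is an SCC by itself.
{c} is an SCC by itself.
The largest has 1 vertex.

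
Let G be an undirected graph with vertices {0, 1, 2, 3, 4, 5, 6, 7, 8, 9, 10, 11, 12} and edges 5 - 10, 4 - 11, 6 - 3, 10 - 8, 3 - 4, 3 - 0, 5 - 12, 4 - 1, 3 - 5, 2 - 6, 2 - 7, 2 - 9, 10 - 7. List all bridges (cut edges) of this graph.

0-3, 1-4, 10-8, 11-4, 12-5, 2-9, 3-4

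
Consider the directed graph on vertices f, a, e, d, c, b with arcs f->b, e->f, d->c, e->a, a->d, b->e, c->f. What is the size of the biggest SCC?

{a, b, c, d, e, f} are all mutually reachable — one SCC of size 6.
The largest has 6 vertices.

6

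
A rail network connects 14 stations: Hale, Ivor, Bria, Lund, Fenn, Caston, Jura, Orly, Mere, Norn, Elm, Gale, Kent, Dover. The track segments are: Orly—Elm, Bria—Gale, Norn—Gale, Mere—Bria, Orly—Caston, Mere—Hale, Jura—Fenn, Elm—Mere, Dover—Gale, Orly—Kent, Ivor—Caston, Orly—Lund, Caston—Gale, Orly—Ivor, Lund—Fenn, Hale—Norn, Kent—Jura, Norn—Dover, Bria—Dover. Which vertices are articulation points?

Removing Orly increases the component count from 1 to 2, so Orly is a cut vertex.
By contrast removing Kent leaves 1 component; it is not a cut vertex. No other vertex is a cut vertex either.

Orly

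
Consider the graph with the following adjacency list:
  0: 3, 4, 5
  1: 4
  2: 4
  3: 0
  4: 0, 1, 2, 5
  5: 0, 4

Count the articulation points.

2

Removing 0 increases the component count from 1 to 2, so 0 is a cut vertex.
Removing 4 increases the component count from 1 to 3, so 4 is a cut vertex.
By contrast removing 2 leaves 1 component; it is not a cut vertex. No other vertex is a cut vertex either.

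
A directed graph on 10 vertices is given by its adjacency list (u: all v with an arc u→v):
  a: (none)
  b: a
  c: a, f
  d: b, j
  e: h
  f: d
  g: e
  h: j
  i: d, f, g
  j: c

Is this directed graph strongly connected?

There is no directed path from j to h, so the graph is not strongly connected.

No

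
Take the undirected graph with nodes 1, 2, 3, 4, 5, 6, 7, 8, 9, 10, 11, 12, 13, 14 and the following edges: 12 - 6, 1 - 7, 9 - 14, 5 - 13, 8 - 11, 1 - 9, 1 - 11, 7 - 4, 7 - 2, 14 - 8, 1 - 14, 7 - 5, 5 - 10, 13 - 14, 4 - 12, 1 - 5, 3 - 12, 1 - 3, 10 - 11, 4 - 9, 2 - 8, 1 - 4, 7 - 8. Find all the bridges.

The edges on the cycle 1-3-12-4-1 are not bridges since each lies on that cycle.
But removing 6 - 12 disconnects 6 from 12 — this is a bridge.

12-6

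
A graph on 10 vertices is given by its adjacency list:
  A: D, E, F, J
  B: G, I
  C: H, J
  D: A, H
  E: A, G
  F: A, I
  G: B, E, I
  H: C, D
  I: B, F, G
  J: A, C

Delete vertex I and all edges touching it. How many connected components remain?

1

With I gone, the remaining components are: {A, B, C, D, E, F, G, H, J}.
That is 1 component.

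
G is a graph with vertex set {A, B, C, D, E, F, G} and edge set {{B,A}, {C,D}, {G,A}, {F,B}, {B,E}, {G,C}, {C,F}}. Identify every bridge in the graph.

The edges on the cycle G-C-F-B-A-G are not bridges since each lies on that cycle.
But removing C-D disconnects C from D; removing B-E disconnects B from E — these are bridges.

B-E, C-D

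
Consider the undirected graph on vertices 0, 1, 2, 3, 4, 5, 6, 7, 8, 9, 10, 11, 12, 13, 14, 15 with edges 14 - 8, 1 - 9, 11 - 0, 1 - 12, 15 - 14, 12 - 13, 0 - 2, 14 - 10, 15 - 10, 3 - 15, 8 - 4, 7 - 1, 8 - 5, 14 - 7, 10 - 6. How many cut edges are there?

The edges on the cycle 15-14-10-15 are not bridges since each lies on that cycle.
But removing 15 - 3 disconnects 15 from 3; removing 8 - 4 disconnects 8 from 4; removing 9 - 1 disconnects 9 from 1; removing 8 - 5 disconnects 8 from 5 — these are bridges.
In total 12 edges are bridges.

12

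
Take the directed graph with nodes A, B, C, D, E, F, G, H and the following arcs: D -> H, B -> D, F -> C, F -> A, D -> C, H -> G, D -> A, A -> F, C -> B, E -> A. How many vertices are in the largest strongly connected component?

5

{A, B, C, D, F} are all mutually reachable — one SCC of size 5.
{G} is an SCC by itself.
{E} is an SCC by itself.
{H} is an SCC by itself.
The largest has 5 vertices.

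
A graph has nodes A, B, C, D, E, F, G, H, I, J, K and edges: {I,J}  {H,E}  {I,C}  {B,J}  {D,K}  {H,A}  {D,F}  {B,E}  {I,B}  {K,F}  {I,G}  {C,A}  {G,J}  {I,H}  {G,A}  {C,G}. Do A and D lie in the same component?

The component containing A is {A, B, C, E, G, H, I, J}, and D is not in it.

No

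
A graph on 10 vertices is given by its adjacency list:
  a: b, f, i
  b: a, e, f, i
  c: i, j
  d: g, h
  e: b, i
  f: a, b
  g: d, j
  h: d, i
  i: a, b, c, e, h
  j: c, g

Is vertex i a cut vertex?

Deleting i raises the number of components from 1 to 2, so i is a cut vertex.

Yes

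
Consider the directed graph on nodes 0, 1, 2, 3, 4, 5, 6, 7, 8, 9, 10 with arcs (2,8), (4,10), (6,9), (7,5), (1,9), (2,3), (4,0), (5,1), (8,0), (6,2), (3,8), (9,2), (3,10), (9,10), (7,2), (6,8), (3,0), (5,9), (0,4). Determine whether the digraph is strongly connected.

There is no directed path from 7 to 6, so the graph is not strongly connected.

No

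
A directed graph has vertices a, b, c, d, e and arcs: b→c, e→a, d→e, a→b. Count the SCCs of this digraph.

5

{b} is an SCC by itself.
{d} is an SCC by itself.
{a} is an SCC by itself.
{e} is an SCC by itself.
{c} is an SCC by itself.
That gives 5 strongly connected components.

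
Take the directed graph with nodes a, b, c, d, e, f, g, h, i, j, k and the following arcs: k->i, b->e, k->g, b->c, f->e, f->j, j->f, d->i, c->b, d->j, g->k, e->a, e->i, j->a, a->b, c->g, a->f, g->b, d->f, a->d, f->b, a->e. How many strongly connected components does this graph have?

3

{a, b, c, d, e, f, g, j, k} are all mutually reachable — one SCC of size 9.
{h} is an SCC by itself.
{i} is an SCC by itself.
That gives 3 strongly connected components.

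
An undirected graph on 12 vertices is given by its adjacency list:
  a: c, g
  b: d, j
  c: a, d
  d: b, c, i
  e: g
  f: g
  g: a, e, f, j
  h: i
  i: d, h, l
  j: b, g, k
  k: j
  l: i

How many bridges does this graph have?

6

The edges on the cycle d-c-a-g-j-b-d are not bridges since each lies on that cycle.
But removing k-j disconnects k from j; removing d-i disconnects d from i; removing e-g disconnects e from g; removing i-l disconnects i from l — these are bridges.
In total 6 edges are bridges.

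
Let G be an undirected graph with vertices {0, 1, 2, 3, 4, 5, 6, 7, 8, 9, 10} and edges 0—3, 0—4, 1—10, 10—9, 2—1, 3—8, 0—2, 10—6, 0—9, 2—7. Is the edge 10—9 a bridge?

No

After removing 10—9, the path 10-1-2-0-9 still connects them, so the edge is not a bridge.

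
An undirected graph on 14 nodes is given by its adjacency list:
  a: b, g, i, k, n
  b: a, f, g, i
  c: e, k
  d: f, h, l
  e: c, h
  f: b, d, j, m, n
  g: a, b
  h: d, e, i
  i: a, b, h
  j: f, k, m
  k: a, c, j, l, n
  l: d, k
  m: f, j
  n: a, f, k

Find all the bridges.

The edges on the cycle k-l-d-h-i-a-k are not bridges since each lies on that cycle.
Every edge lies on some cycle, so there are no bridges.

none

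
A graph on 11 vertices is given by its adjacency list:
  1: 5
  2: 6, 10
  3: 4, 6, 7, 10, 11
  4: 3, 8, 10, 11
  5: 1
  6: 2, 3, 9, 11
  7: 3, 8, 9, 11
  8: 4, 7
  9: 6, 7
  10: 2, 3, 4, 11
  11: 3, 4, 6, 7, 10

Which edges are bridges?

The edges on the cycle 11-6-9-7-11 are not bridges since each lies on that cycle.
But removing 1-5 disconnects 1 from 5 — this is a bridge.

1-5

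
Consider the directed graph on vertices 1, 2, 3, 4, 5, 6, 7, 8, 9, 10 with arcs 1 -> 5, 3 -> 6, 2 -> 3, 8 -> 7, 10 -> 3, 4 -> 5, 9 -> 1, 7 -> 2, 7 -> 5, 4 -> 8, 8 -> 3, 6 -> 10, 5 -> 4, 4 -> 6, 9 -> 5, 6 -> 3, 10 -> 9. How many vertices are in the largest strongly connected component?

{1, 2, 3, 4, 5, 6, 7, 8, 9, 10} are all mutually reachable — one SCC of size 10.
The largest has 10 vertices.

10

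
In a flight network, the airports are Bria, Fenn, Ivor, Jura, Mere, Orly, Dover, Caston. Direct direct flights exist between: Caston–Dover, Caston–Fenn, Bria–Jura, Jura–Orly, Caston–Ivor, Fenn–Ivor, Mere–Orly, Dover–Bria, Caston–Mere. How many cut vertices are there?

Removing Caston increases the component count from 1 to 2, so Caston is a cut vertex.
By contrast removing Jura leaves 1 component; it is not a cut vertex. No other vertex is a cut vertex either.

1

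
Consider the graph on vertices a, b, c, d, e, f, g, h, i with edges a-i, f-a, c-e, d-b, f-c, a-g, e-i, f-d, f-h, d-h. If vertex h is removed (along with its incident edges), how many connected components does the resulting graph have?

With h gone, the remaining components are: {a, b, c, d, e, f, g, i}.
That is 1 component.

1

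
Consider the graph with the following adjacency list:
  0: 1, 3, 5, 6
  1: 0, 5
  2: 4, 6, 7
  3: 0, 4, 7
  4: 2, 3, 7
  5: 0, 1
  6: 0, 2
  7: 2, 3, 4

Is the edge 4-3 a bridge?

After removing 4-3, the path 4-7-3 still connects them, so the edge is not a bridge.

No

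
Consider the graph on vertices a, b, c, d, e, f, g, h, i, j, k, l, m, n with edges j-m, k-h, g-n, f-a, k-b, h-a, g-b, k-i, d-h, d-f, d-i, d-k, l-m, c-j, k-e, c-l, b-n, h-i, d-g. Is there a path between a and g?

Yes

From a we can reach a, b, d, e, f, g, h, i, k, n, which includes g.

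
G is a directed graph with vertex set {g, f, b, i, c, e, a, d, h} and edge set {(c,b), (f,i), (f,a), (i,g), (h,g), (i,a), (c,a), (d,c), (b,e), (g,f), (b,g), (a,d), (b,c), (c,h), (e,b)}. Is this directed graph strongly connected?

Yes

From f we can reach every vertex (a, b, c, d, e, f, g, h, i), and every vertex can reach f (a, b, c, d, e, f, g, h, i). So the whole graph is one strongly connected component.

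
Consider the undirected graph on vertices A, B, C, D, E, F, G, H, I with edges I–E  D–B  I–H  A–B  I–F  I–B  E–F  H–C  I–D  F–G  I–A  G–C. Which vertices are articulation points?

I

Removing I increases the component count from 1 to 2, so I is a cut vertex.
By contrast removing C leaves 1 component; it is not a cut vertex. No other vertex is a cut vertex either.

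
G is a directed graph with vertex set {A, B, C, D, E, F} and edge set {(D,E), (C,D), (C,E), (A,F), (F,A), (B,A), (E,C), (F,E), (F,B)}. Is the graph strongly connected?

There is no directed path from D to F, so the graph is not strongly connected.

No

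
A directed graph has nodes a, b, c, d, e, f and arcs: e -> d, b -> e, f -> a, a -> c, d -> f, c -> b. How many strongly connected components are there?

1

{a, b, c, d, e, f} are all mutually reachable — one SCC of size 6.
That gives 1 strongly connected component.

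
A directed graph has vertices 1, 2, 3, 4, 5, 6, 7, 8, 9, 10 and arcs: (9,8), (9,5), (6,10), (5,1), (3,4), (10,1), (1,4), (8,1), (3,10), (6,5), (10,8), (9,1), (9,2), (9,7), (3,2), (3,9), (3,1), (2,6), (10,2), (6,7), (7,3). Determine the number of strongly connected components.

5

{2, 3, 6, 7, 9, 10} are all mutually reachable — one SCC of size 6.
{8} is an SCC by itself.
{1} is an SCC by itself.
{4} is an SCC by itself.
{5} is an SCC by itself.
That gives 5 strongly connected components.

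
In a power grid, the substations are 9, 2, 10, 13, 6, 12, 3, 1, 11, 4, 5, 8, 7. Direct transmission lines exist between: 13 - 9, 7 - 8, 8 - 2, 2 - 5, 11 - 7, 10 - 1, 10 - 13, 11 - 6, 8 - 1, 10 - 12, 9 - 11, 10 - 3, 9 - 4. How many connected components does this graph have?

Starting from 1 we can reach 1, 2, 3, 4, 5, 6, 7, 8, 9, 10, 11, 12, 13. That is one component of size 13.
Total: 1 component.

1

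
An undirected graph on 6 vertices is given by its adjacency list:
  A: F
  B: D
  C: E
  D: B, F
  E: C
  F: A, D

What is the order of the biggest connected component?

4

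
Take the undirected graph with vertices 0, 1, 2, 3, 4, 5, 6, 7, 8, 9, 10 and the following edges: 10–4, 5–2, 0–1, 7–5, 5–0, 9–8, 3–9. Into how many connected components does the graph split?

6 is isolated — a component by itself.
Starting from 4 we can reach 4, 10. That is one component of size 2.
Starting from 3 we can reach 3, 8, 9. That is one component of size 3.
Starting from 0 we can reach 0, 1, 2, 5, 7. That is one component of size 5.
Total: 4 components.

4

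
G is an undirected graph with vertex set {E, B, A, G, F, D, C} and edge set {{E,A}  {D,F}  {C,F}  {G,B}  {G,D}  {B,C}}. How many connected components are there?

Starting from A we can reach A, E. That is one component of size 2.
Starting from B we can reach B, C, D, F, G. That is one component of size 5.
Total: 2 components.

2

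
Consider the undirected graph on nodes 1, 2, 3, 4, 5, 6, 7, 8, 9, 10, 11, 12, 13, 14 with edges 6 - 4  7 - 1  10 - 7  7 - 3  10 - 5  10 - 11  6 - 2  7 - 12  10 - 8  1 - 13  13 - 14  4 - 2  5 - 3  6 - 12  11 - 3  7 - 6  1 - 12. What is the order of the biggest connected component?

9 is isolated — a component by itself.
Starting from 1 we can reach 1, 2, 3, 4, 5, 6, 7, 8, 10, 11, 12, 13, 14. That is one component of size 13.
The largest has 13 vertices.

13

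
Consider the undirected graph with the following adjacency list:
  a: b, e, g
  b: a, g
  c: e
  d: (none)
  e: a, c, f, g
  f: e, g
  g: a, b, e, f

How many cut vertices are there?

Removing e increases the component count from 2 to 3, so e is a cut vertex.
By contrast removing f leaves 2 components; it is not a cut vertex. No other vertex is a cut vertex either.

1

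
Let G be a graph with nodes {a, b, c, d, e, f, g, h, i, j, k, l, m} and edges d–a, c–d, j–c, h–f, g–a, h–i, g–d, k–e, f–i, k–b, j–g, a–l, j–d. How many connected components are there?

m is isolated — a component by itself.
Starting from b we can reach b, e, k. That is one component of size 3.
Starting from f we can reach f, h, i. That is one component of size 3.
Starting from a we can reach a, c, d, g, j, l. That is one component of size 6.
Total: 4 components.

4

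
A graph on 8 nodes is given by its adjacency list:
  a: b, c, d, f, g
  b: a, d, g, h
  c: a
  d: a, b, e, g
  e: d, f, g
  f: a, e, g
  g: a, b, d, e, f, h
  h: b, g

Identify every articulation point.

Removing a increases the component count from 1 to 2, so a is a cut vertex.
By contrast removing d leaves 1 component; it is not a cut vertex. No other vertex is a cut vertex either.

a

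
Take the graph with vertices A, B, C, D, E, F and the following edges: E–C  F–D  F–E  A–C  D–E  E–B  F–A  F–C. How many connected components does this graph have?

Starting from A we can reach A, B, C, D, E, F. That is one component of size 6.
Total: 1 component.

1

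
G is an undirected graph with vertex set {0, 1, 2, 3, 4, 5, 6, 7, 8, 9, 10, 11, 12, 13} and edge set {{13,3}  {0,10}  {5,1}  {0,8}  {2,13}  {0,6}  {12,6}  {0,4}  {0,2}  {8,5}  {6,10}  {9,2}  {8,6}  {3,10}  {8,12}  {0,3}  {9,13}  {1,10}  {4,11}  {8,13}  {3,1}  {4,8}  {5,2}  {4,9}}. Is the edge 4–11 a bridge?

Removing 4–11 leaves no path between 4 and 11: the component count goes from 2 to 3. So it is a bridge.

Yes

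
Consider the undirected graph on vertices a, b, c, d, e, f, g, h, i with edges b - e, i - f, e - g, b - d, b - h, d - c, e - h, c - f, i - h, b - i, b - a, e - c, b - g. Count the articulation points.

Removing b increases the component count from 1 to 2, so b is a cut vertex.
By contrast removing h leaves 1 component; it is not a cut vertex. No other vertex is a cut vertex either.

1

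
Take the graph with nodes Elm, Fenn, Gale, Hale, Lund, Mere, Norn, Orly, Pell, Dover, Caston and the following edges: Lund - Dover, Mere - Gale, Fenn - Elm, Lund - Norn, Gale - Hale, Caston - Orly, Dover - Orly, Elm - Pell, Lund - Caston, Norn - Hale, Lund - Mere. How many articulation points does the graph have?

2

Removing Elm increases the component count from 2 to 3, so Elm is a cut vertex.
Removing Lund increases the component count from 2 to 3, so Lund is a cut vertex.
By contrast removing Hale leaves 2 components; it is not a cut vertex. No other vertex is a cut vertex either.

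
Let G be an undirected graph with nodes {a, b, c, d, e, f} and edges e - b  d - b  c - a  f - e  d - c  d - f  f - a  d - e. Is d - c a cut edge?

After removing d - c, the path d-f-a-c still connects them, so the edge is not a bridge.

No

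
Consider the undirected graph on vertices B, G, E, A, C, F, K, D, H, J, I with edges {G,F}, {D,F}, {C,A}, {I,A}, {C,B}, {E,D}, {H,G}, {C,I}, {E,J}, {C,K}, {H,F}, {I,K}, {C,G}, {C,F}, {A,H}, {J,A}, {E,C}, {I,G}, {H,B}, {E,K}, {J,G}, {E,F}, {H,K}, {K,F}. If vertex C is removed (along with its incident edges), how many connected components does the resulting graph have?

1

With C gone, the remaining components are: {A, B, D, E, F, G, H, I, J, K}.
That is 1 component.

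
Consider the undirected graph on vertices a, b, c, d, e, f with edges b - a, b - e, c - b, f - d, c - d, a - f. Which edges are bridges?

b-e

The edges on the cycle c-b-a-f-d-c are not bridges since each lies on that cycle.
But removing b - e disconnects b from e — this is a bridge.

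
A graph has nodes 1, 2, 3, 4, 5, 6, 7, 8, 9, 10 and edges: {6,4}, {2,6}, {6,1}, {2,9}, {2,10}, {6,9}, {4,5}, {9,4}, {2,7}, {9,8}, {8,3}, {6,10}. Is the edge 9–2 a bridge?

No

After removing 9–2, the path 9-6-2 still connects them, so the edge is not a bridge.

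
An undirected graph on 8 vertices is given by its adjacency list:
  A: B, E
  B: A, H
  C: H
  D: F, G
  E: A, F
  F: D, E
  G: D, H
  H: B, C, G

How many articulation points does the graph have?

1

Removing H increases the component count from 1 to 2, so H is a cut vertex.
By contrast removing A leaves 1 component; it is not a cut vertex. No other vertex is a cut vertex either.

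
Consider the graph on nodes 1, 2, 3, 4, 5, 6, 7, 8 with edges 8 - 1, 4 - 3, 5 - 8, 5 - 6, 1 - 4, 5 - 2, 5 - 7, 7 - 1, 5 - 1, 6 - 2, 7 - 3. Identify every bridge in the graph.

none

The edges on the cycle 5-6-2-5 are not bridges since each lies on that cycle.
Every edge lies on some cycle, so there are no bridges.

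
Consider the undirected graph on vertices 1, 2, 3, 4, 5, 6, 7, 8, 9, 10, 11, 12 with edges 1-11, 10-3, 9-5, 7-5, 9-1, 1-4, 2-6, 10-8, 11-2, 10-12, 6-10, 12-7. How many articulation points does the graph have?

2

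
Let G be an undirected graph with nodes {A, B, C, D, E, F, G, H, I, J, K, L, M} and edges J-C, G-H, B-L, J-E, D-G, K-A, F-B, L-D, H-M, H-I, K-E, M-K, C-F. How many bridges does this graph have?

The edges on the cycle J-C-F-B-L-D-G-H-M-K-E-J are not bridges since each lies on that cycle.
But removing I-H disconnects I from H; removing K-A disconnects K from A — these are bridges.
That makes 2 bridges.

2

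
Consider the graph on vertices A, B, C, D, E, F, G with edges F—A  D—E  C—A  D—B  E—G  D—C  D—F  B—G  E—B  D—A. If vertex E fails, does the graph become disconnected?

No

Deleting E leaves 1 component (was 1) (its neighbors B, D, G remain connected to each other), so E is not a cut vertex.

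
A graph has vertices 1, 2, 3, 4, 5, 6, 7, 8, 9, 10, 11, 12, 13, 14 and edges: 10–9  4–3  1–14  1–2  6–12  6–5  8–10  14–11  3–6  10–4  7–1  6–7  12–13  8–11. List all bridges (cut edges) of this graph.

The edges on the cycle 8-10-4-3-6-7-1-14-11-8 are not bridges since each lies on that cycle.
But removing 5–6 disconnects 5 from 6; removing 12–6 disconnects 12 from 6; removing 12–13 disconnects 12 from 13; removing 10–9 disconnects 10 from 9 — these are bridges.
In total 5 edges are bridges.

1-2, 10-9, 12-13, 12-6, 5-6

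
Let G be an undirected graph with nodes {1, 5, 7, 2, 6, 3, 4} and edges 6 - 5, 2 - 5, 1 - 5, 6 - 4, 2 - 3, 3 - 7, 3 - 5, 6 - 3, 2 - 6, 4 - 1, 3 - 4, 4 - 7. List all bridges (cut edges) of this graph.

none

The edges on the cycle 2-6-4-1-5-3-2 are not bridges since each lies on that cycle.
Every edge lies on some cycle, so there are no bridges.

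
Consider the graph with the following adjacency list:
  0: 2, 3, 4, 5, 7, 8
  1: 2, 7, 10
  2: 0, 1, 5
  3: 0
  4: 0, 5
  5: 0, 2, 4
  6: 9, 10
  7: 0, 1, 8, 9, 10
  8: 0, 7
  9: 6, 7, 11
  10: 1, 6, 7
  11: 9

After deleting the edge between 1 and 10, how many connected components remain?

1 and 10 are still connected via 1-7-10, so the component count stays at 1.

1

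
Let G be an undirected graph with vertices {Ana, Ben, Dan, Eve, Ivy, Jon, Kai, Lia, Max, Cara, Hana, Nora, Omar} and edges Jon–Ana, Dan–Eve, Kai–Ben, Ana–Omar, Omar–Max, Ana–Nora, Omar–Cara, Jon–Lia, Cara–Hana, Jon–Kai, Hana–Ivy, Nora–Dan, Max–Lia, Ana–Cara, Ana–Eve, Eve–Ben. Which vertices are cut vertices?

Removing Cara increases the component count from 1 to 2, so Cara is a cut vertex.
Removing Hana increases the component count from 1 to 2, so Hana is a cut vertex.
By contrast removing Eve leaves 1 component; it is not a cut vertex. No other vertex is a cut vertex either.

Cara, Hana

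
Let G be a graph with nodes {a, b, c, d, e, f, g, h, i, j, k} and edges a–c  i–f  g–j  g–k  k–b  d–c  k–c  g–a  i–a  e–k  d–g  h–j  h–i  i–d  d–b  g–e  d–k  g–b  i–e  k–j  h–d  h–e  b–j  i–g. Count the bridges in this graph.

1

The edges on the cycle h-i-d-g-e-h are not bridges since each lies on that cycle.
But removing f–i disconnects f from i — this is a bridge.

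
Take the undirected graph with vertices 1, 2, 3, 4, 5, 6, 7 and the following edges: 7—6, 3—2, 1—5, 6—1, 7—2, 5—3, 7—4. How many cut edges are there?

1

The edges on the cycle 7-6-1-5-3-2-7 are not bridges since each lies on that cycle.
But removing 7—4 disconnects 7 from 4 — this is a bridge.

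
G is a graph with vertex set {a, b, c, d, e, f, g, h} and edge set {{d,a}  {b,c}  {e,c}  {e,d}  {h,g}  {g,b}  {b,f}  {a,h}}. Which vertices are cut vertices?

Removing b increases the component count from 1 to 2, so b is a cut vertex.
By contrast removing d leaves 1 component; it is not a cut vertex. No other vertex is a cut vertex either.

b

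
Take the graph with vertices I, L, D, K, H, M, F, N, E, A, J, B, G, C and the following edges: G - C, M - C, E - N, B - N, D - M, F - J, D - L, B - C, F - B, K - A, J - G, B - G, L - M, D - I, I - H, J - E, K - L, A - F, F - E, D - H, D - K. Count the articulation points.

1

Removing D increases the component count from 1 to 2, so D is a cut vertex.
By contrast removing H leaves 1 component; it is not a cut vertex. No other vertex is a cut vertex either.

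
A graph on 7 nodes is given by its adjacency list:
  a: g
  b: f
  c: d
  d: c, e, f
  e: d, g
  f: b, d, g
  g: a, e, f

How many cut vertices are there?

Removing d increases the component count from 1 to 2, so d is a cut vertex.
Removing f increases the component count from 1 to 2, so f is a cut vertex.
Removing g increases the component count from 1 to 2, so g is a cut vertex.
By contrast removing a leaves 1 component; it is not a cut vertex. No other vertex is a cut vertex either.

3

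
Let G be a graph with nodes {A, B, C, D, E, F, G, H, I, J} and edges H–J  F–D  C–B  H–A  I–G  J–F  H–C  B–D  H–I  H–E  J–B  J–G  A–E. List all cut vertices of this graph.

Removing H increases the component count from 1 to 2, so H is a cut vertex.
By contrast removing I leaves 1 component; it is not a cut vertex. No other vertex is a cut vertex either.

H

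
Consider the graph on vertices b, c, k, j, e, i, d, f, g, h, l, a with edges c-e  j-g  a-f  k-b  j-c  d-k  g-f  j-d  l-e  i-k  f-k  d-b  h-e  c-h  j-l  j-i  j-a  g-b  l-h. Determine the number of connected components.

1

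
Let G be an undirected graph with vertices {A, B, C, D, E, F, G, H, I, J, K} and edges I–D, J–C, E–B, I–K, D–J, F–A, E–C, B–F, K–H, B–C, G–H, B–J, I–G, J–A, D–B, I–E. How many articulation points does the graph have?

Removing I increases the component count from 1 to 2, so I is a cut vertex.
By contrast removing J leaves 1 component; it is not a cut vertex. No other vertex is a cut vertex either.

1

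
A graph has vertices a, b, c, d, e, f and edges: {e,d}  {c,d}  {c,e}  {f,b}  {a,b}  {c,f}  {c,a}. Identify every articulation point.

c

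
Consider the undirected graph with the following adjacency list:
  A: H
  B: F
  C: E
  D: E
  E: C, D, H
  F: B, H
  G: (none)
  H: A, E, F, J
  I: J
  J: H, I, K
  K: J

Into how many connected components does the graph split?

G is isolated — a component by itself.
Starting from A we can reach A, B, C, D, E, F, H, I, J, K. That is one component of size 10.
Total: 2 components.

2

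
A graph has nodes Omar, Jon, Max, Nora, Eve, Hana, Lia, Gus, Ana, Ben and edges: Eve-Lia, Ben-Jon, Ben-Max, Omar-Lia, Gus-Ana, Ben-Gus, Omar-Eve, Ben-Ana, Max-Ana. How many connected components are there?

Nora is isolated — a component by itself.
Hana is isolated — a component by itself.
Starting from Eve we can reach Eve, Lia, Omar. That is one component of size 3.
Starting from Ana we can reach Ana, Ben, Gus, Jon, Max. That is one component of size 5.
Total: 4 components.

4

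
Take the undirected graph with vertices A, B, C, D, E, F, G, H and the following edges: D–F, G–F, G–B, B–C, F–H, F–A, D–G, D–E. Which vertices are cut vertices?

B, D, F, G

Removing B increases the component count from 1 to 2, so B is a cut vertex.
Removing D increases the component count from 1 to 2, so D is a cut vertex.
Removing F increases the component count from 1 to 3, so F is a cut vertex.
Likewise G is a cut vertex.
By contrast removing E leaves 1 component; it is not a cut vertex. No other vertex is a cut vertex either.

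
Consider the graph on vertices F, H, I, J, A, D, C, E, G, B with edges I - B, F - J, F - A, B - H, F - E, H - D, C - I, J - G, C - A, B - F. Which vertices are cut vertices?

B, F, H, J

Removing B increases the component count from 1 to 2, so B is a cut vertex.
Removing F increases the component count from 1 to 3, so F is a cut vertex.
Removing H increases the component count from 1 to 2, so H is a cut vertex.
Likewise J is a cut vertex.
By contrast removing A leaves 1 component; it is not a cut vertex. No other vertex is a cut vertex either.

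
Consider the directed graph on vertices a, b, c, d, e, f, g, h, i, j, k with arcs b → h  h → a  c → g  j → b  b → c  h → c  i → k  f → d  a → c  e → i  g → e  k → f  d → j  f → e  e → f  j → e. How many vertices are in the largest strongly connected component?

{a, b, c, d, e, f, g, h, i, j, k} are all mutually reachable — one SCC of size 11.
The largest has 11 vertices.

11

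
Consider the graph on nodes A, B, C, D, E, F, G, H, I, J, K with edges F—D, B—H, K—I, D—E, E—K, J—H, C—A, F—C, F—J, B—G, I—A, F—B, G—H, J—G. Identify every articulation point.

F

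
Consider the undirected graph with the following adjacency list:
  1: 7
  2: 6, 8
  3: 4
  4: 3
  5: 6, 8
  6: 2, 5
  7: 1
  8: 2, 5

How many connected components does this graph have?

3

Starting from 3 we can reach 3, 4. That is one component of size 2.
Starting from 1 we can reach 1, 7. That is one component of size 2.
Starting from 2 we can reach 2, 5, 6, 8. That is one component of size 4.
Total: 3 components.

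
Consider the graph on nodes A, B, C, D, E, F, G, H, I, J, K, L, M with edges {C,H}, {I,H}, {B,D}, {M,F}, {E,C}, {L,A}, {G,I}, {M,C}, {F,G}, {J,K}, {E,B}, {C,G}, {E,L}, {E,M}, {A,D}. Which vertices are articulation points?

Removing E increases the component count from 2 to 3, so E is a cut vertex.
By contrast removing I leaves 2 components; it is not a cut vertex. No other vertex is a cut vertex either.

E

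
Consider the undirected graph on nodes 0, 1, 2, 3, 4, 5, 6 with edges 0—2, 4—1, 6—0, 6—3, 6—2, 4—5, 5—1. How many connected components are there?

Starting from 1 we can reach 1, 4, 5. That is one component of size 3.
Starting from 0 we can reach 0, 2, 3, 6. That is one component of size 4.
Total: 2 components.

2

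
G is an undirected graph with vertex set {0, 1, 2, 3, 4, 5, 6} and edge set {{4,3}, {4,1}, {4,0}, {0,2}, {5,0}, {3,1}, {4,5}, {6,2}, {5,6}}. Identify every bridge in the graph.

none

The edges on the cycle 4-3-1-4 are not bridges since each lies on that cycle.
Every edge lies on some cycle, so there are no bridges.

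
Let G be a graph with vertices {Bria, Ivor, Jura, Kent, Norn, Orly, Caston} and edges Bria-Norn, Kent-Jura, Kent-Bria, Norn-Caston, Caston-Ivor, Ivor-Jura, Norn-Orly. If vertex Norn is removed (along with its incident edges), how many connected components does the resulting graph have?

2

With Norn gone, the remaining components are: {Orly}; {Bria, Ivor, Jura, Kent, Caston}.
That is 2 components.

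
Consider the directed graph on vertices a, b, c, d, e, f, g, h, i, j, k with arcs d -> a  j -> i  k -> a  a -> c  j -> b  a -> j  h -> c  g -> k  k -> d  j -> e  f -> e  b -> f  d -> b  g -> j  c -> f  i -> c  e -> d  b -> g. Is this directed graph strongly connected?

There is no directed path from k to h, so the graph is not strongly connected.

No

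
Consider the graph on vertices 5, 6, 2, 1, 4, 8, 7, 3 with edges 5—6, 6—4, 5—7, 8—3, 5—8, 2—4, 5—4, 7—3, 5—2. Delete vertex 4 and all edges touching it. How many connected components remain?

2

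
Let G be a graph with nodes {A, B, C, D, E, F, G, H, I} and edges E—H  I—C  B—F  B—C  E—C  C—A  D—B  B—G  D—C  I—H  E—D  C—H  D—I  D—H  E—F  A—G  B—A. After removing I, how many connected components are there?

1

With I gone, the remaining components are: {A, B, C, D, E, F, G, H}.
That is 1 component.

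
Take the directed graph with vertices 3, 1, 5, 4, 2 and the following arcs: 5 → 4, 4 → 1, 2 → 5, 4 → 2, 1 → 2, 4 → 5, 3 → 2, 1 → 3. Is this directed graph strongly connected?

Yes

From 2 we can reach every vertex (1, 2, 3, 4, 5), and every vertex can reach 2 (1, 2, 3, 4, 5). So the whole graph is one strongly connected component.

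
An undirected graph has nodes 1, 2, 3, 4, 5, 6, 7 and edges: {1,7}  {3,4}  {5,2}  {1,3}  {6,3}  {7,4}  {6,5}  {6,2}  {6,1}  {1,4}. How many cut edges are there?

0

The edges on the cycle 6-5-2-6 are not bridges since each lies on that cycle.
Every edge lies on some cycle, so there are no bridges.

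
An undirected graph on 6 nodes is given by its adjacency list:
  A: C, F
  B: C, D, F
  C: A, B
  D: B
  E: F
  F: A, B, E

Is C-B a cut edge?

After removing C-B, the path C-A-F-B still connects them, so the edge is not a bridge.

No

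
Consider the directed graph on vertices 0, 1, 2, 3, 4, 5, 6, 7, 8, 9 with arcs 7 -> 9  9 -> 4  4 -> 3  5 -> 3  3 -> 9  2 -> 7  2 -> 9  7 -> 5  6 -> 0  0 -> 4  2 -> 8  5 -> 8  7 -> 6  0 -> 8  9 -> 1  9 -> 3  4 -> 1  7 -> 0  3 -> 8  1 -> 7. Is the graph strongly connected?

There is no directed path from 1 to 2, so the graph is not strongly connected.

No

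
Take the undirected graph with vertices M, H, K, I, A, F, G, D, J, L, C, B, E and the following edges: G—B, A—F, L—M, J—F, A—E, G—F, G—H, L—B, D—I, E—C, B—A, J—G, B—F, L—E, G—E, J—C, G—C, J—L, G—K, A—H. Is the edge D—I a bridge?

Removing D—I leaves no path between D and I: the component count goes from 2 to 3. So it is a bridge.

Yes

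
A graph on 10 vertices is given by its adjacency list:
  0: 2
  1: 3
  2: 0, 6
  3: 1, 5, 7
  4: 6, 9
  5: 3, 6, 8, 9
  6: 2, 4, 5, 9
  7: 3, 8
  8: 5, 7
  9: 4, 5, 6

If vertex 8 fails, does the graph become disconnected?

No

Deleting 8 leaves 1 component (was 1) (its neighbors 5, 7 remain connected to each other), so 8 is not a cut vertex.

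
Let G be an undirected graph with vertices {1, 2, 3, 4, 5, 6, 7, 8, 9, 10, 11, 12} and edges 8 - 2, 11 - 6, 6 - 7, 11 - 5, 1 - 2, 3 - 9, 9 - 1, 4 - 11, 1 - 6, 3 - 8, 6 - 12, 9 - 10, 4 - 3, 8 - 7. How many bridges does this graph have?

3

The edges on the cycle 3-9-1-2-8-3 are not bridges since each lies on that cycle.
But removing 6 - 12 disconnects 6 from 12; removing 5 - 11 disconnects 5 from 11; removing 9 - 10 disconnects 9 from 10 — these are bridges.
That makes 3 bridges.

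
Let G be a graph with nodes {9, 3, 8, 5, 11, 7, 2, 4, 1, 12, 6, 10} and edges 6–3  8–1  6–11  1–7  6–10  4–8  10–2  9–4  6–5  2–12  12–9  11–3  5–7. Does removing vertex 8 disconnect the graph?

No

Deleting 8 leaves 1 component (was 1) (its neighbors 1, 4 remain connected to each other), so 8 is not a cut vertex.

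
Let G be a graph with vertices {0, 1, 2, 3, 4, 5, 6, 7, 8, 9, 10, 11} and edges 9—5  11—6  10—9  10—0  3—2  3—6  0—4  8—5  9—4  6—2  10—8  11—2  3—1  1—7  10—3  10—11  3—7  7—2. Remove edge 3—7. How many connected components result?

3 and 7 are still connected via 3-1-7, so the component count stays at 1.

1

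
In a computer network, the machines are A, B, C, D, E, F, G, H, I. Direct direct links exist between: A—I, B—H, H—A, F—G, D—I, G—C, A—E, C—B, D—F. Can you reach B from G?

Yes

From G we can reach A, B, C, D, E, F, G, H, I, which includes B.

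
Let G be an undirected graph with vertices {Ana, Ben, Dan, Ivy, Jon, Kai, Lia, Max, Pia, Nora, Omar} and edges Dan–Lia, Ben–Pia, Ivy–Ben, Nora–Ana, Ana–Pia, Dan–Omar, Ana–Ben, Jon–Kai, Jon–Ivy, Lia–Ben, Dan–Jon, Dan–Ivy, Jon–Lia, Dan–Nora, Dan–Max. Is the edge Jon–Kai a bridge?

Yes

Removing Jon–Kai leaves no path between Jon and Kai: the component count goes from 1 to 2. So it is a bridge.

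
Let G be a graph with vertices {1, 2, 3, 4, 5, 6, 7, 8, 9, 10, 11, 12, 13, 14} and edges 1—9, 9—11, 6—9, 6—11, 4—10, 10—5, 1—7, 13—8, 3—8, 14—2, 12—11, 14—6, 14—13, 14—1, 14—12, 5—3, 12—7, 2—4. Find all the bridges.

The edges on the cycle 14-2-4-10-5-3-8-13-14 are not bridges since each lies on that cycle.
Every edge lies on some cycle, so there are no bridges.

none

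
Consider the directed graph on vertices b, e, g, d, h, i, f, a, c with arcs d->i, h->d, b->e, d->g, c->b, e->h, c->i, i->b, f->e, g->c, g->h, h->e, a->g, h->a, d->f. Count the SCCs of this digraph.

1

{a, b, c, d, e, f, g, h, i} are all mutually reachable — one SCC of size 9.
That gives 1 strongly connected component.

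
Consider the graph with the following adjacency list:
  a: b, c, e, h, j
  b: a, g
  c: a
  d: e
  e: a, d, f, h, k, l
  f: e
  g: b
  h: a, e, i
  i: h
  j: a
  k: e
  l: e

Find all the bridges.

a-b, a-c, a-j, b-g, d-e, e-f, e-k, e-l, h-i

The edges on the cycle h-e-a-h are not bridges since each lies on that cycle.
But removing c-a disconnects c from a; removing e-d disconnects e from d; removing g-b disconnects g from b; removing h-i disconnects h from i — these are bridges.
In total 9 edges are bridges.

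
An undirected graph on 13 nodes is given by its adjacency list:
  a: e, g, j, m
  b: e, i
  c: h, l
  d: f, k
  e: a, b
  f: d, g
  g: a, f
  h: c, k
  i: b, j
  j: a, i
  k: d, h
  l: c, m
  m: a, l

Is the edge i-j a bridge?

No

After removing i-j, the path i-b-e-a-j still connects them, so the edge is not a bridge.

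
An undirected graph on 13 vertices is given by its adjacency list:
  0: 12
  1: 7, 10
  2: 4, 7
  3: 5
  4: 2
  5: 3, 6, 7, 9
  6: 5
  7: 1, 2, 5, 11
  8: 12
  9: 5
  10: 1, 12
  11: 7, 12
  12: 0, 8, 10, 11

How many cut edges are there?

The edges on the cycle 12-10-1-7-11-12 are not bridges since each lies on that cycle.
But removing 7-2 disconnects 7 from 2; removing 9-5 disconnects 9 from 5; removing 4-2 disconnects 4 from 2; removing 12-8 disconnects 12 from 8 — these are bridges.
In total 8 edges are bridges.

8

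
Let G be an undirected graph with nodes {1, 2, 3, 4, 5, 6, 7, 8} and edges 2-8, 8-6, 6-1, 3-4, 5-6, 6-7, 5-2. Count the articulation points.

Removing 6 increases the component count from 2 to 4, so 6 is a cut vertex.
By contrast removing 2 leaves 2 components; it is not a cut vertex. No other vertex is a cut vertex either.

1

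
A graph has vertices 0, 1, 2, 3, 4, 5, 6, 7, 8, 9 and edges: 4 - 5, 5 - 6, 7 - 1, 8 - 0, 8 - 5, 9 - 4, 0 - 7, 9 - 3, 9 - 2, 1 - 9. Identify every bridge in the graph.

The edges on the cycle 8-0-7-1-9-4-5-8 are not bridges since each lies on that cycle.
But removing 2 - 9 disconnects 2 from 9; removing 6 - 5 disconnects 6 from 5; removing 9 - 3 disconnects 9 from 3 — these are bridges.

2-9, 3-9, 5-6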